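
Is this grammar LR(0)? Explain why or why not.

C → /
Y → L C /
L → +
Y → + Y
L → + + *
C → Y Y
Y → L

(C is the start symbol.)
A grammar is LR(0) if no state in the canonical LR(0) collection has:
  - both a shift item (dot before a terminal) and a complete item (shift-reduce conflict), or
  - two or more complete items (reduce-reduce conflict; the accept item [C' → C .] counts as a complete item here).

Augment with C' → C and build the canonical LR(0) collection (I0 = CLOSURE({[C' → . C]}), then GOTO on every symbol after a dot until no new states appear). It has 12 states:
  I0: { [C → . /], [C → . Y Y], [C' → . C], [L → . + + *], [L → . +], [Y → . + Y], [Y → . L C /], [Y → . L] }  — shift
  I1: { [L → + . + *], [L → + .], [L → . + + *], [L → . +], [Y → + . Y], [Y → . + Y], [Y → . L C /], [Y → . L] }  — shift, reduce
  I2: { [C → / .] }  — reduce
  I3: { [C' → C .] }  — accept
  I4: { [C → . /], [C → . Y Y], [L → . + + *], [L → . +], [Y → . + Y], [Y → . L C /], [Y → . L], [Y → L . C /], [Y → L .] }  — shift, reduce
  I5: { [C → Y . Y], [L → . + + *], [L → . +], [Y → . + Y], [Y → . L C /], [Y → . L] }  — shift
  I6: { [C → Y Y .] }  — reduce
  I7: { [Y → L C . /] }  — shift
  I8: { [Y → L C / .] }  — reduce
  I9: { [L → + + . *], [L → + . + *], [L → + .], [L → . + + *], [L → . +], [Y → + . Y], [Y → . + Y], [Y → . L C /], [Y → . L] }  — shift, reduce
  I10: { [Y → + Y .] }  — reduce
  I11: { [L → + + * .] }  — reduce

Conflict in state I1:
  Shift-reduce conflict between [L → + .] and [L → . +]
So the grammar is NOT LR(0).

Answer: No. Shift-reduce conflict between [L → + .] and [L → . +]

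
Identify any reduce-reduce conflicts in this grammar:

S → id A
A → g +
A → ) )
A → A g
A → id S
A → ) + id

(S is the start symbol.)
Augment with S' → S and build the canonical LR(0) collection (I0 = CLOSURE({[S' → . S]}), then GOTO on every symbol after a dot until no new states appear). It has 13 states:
  I0: { [S → . id A], [S' → . S] }  — shift
  I1: { [S' → S .] }  — accept
  I2: { [A → . ) )], [A → . ) + id], [A → . A g], [A → . g +], [A → . id S], [S → id . A] }  — shift
  I3: { [A → ) . )], [A → ) . + id] }  — shift
  I4: { [A → A . g], [S → id A .] }  — shift, reduce
  I5: { [A → g . +] }  — shift
  I6: { [A → id . S], [S → . id A] }  — shift
  I7: { [A → id S .] }  — reduce
  I8: { [A → g + .] }  — reduce
  I9: { [A → A g .] }  — reduce
  I10: { [A → ) ) .] }  — reduce
  I11: { [A → ) + . id] }  — shift
  I12: { [A → ) + id .] }  — reduce

No state contains more than one complete item.

Answer: No reduce-reduce conflicts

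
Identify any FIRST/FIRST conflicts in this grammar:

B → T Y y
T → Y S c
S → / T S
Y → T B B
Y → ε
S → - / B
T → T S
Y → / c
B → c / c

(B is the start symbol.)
Yes. T → Y S c / T → T S on { '-', '/' }; Y → T B B / Y → '/' c on { '/' }

FIRST sets of the non-terminals at (or reachable through a nullable prefix from) the front of some alternative:
  FIRST(T) = { '-', '/' }
  FIRST(Y) = { '-', '/', ε }
  FIRST(S) = { '-', '/' }

Productions for B:
  B → T Y y: FIRST = { '-', '/' }
  B → c / c: FIRST = { 'c' }
Productions for T:
  T → Y S c: FIRST = { '-', '/' }
  T → T S: FIRST = { '-', '/' }
Productions for S:
  S → / T S: FIRST = { '/' }
  S → - / B: FIRST = { '-' }
Productions for Y:
  Y → T B B: FIRST = { '-', '/' }
  Y → ε: FIRST = { ε }
  Y → / c: FIRST = { '/' }

Conflict for T: T → Y S c and T → T S
  Overlap: { '-', '/' }
Conflict for Y: Y → T B B and Y → / c
  Overlap: { '/' }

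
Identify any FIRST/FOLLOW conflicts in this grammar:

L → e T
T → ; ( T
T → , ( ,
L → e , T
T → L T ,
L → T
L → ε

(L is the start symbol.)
Yes. L → e T with FOLLOW(L) on { 'e' }; L → e ',' T with FOLLOW(L) on { 'e' }; L → T with FOLLOW(L) on { ',', ';', 'e' }

A FIRST/FOLLOW conflict occurs when a non-terminal N has a nullable alternative N → β (β ⇒* ε) and another alternative N → α with FIRST(α) ∩ FOLLOW(N) ≠ ∅: on such a lookahead the parser cannot decide between expanding α and letting N vanish via β.

Nullable non-terminals: L.
FIRST sets used below: FIRST(T) = { ',', ';', 'e' }

L: nullable alternative(s) L → ε; FOLLOW(L) = { $, ',', ';', 'e' }
  L → e T: FIRST \ {ε} = { 'e' } — overlaps FOLLOW(L) on { 'e' }: CONFLICT
  L → e , T: FIRST \ {ε} = { 'e' } — overlaps FOLLOW(L) on { 'e' }: CONFLICT
  L → T: FIRST \ {ε} = { ',', ';', 'e' } — overlaps FOLLOW(L) on { ',', ';', 'e' }: CONFLICT
  L → ε: FIRST \ {ε} = { } — this is the only nullable alternative, skip

T has no nullable alternative, so no FIRST/FOLLOW check is needed there.

So the grammar has 3 FIRST/FOLLOW conflicts (marked CONFLICT above).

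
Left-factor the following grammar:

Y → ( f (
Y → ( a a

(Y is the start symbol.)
Y → ( Y'
Y' → f (
Y' → a a

Left-factoring transforms A → αβ₁ | αβ₂ into A → αA' and A' → β₁ | β₂
(α is the longest common prefix among the alternatives). Repeat until
no nonterminal has two alternatives with a common prefix.

Round 1: Y has alternatives sharing prefix '('. Introduce Y': Y → ( Y'
  Add: Y' → f (
  Add: Y' → a a

No remaining common prefixes — done.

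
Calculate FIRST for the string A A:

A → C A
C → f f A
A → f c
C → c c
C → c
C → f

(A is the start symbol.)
FIRST sets of the non-terminals involved (from the grammar, by fixed-point iteration):
  FIRST(A) = { 'c', 'f' }

To compute FIRST(A A), process the symbols left to right:
Symbol A is a non-terminal. Add FIRST(A) \ {ε} = { 'c', 'f' }
A is not nullable (ε ∉ FIRST(A)), so stop here.
FIRST(A A) = { 'c', 'f' }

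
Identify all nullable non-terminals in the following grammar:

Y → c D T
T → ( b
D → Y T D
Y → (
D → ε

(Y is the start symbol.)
{ 'D' }

ε-productions: D → ε
So D is immediately nullable.
No further non-terminal can be added: every production for the remaining non-terminals contains a terminal or a non-nullable non-terminal.
Nullable = { 'D' }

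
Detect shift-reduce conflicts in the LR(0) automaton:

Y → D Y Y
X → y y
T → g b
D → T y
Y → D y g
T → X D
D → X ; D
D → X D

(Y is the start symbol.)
Augment with Y' → Y and build the canonical LR(0) collection (I0 = CLOSURE({[Y' → . Y]}), then GOTO on every symbol after a dot until no new states appear). It has 17 states:
  I0: { [D → . T y], [D → . X ; D], [D → . X D], [T → . X D], [T → . g b], [X → . y y], [Y → . D Y Y], [Y → . D y g], [Y' → . Y] }  — shift
  I1: { [D → . T y], [D → . X ; D], [D → . X D], [T → . X D], [T → . g b], [X → . y y], [Y → . D Y Y], [Y → . D y g], [Y → D . Y Y], [Y → D . y g] }  — shift
  I2: { [D → T . y] }  — shift
  I3: { [D → . T y], [D → . X ; D], [D → . X D], [D → X . ; D], [D → X . D], [T → . X D], [T → . g b], [T → X . D], [X → . y y] }  — shift
  I4: { [Y' → Y .] }  — accept
  I5: { [T → g . b] }  — shift
  I6: { [X → y . y] }  — shift
  I7: { [X → y y .] }  — reduce
  I8: { [T → g b .] }  — reduce
  I9: { [D → . T y], [D → . X ; D], [D → . X D], [D → X ; . D], [T → . X D], [T → . g b], [X → . y y] }  — shift
  I10: { [D → X D .], [T → X D .] }  — 2 reduces
  I11: { [D → X ; D .] }  — reduce
  I12: { [D → T y .] }  — reduce
  I13: { [D → . T y], [D → . X ; D], [D → . X D], [T → . X D], [T → . g b], [X → . y y], [Y → . D Y Y], [Y → . D y g], [Y → D Y . Y] }  — shift
  I14: { [X → y . y], [Y → D y . g] }  — shift
  I15: { [Y → D y g .] }  — reduce
  I16: { [Y → D Y Y .] }  — reduce

No state contains both a complete item and a shift item.

Answer: No shift-reduce conflicts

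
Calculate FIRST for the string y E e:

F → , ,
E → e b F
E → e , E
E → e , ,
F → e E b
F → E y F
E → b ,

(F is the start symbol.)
{ 'y' }

To compute FIRST(y E e), process the symbols left to right:
Symbol y is a terminal. Add 'y' and stop.
FIRST(y E e) = { 'y' }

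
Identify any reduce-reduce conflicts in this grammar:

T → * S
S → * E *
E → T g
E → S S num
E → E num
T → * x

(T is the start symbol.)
No reduce-reduce conflicts

A reduce-reduce conflict occurs when an LR(0) state has two complete items [A → α .] and [B → β .] — both call for a reduction, and with no lookahead the parser cannot choose between them.

Augment with T' → T and build the canonical LR(0) collection (I0 = CLOSURE({[T' → . T]}), then GOTO on every symbol after a dot until no new states appear). It has 16 states:
  I0: { [T → . * S], [T → . * x], [T' → . T] }  — shift
  I1: { [S → . * E *], [T → * . S], [T → * . x] }  — shift
  I2: { [T' → T .] }  — accept
  I3: { [E → . E num], [E → . S S num], [E → . T g], [S → * . E *], [S → . * E *], [T → . * S], [T → . * x] }  — shift
  I4: { [T → * S .] }  — reduce
  I5: { [T → * x .] }  — reduce
  I6: { [E → . E num], [E → . S S num], [E → . T g], [S → * . E *], [S → . * E *], [T → * . S], [T → * . x], [T → . * S], [T → . * x] }  — shift
  I7: { [E → E . num], [S → * E . *] }  — shift
  I8: { [E → S . S num], [S → . * E *] }  — shift
  I9: { [E → T . g] }  — shift
  I10: { [E → T g .] }  — reduce
  I11: { [E → S S . num] }  — shift
  I12: { [E → S S num .] }  — reduce
  I13: { [S → * E * .] }  — reduce
  I14: { [E → E num .] }  — reduce
  I15: { [E → S . S num], [S → . * E *], [T → * S .] }  — shift, reduce

No state contains more than one complete item.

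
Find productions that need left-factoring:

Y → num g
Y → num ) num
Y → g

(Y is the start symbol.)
Left-factoring is needed when two productions for the same non-terminal
share a common prefix on the right-hand side.

Productions for Y:
  Y → num g
  Y → num ) num
  Y → g

Found common prefix 'num' in productions for Y

Answer: Yes, Y has productions with common prefix 'num'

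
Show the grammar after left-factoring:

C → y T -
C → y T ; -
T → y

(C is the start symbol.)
C → y T C'
C' → -
C' → ; -
T → y

Left-factoring transforms A → αβ₁ | αβ₂ into A → αA' and A' → β₁ | β₂
(α is the longest common prefix among the alternatives). Repeat until
no nonterminal has two alternatives with a common prefix.

Round 1: C has alternatives sharing prefix 'y T'. Introduce C': C → y T C'
  Add: C' → -
  Add: C' → ; -

No remaining common prefixes — done.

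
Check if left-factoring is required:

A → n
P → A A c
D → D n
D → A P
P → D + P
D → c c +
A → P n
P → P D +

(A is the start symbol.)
No, left-factoring is not needed

Left-factoring is needed when two productions for the same non-terminal
share a common prefix on the right-hand side.

Productions for A:
  A → n
  A → P n
Productions for P:
  P → A A c
  P → D + P
  P → P D +
Productions for D:
  D → D n
  D → A P
  D → c c +

No common prefixes found.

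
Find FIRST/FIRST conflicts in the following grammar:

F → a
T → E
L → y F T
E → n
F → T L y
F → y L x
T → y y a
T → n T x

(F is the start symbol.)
Yes. F → T L y / F → y L x on { 'y' }; T → E / T → n T x on { 'n' }

FIRST sets of the non-terminals at (or reachable through a nullable prefix from) the front of some alternative:
  FIRST(T) = { 'n', 'y' }
  FIRST(E) = { 'n' }

Productions for F:
  F → a: FIRST = { 'a' }
  F → T L y: FIRST = { 'n', 'y' }
  F → y L x: FIRST = { 'y' }
Productions for T:
  T → E: FIRST = { 'n' }
  T → y y a: FIRST = { 'y' }
  T → n T x: FIRST = { 'n' }
L, E have only one production, so no FIRST/FIRST conflict is possible there.

Conflict for F: F → T L y and F → y L x
  Overlap: { 'y' }
Conflict for T: T → E and T → n T x
  Overlap: { 'n' }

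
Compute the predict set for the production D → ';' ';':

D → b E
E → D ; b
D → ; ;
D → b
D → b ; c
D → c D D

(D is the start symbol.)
{ ';' }

PREDICT(D → ';' ';') = (FIRST(RHS) \ {ε}) ∪ (FOLLOW(D) if ε ∈ FIRST(RHS), i.e. RHS ⇒* ε)
FIRST(';' ';') = { ';' }
ε ∉ FIRST(';' ';'), so FOLLOW(D) is not added.
PREDICT(D → ';' ';') = { ';' }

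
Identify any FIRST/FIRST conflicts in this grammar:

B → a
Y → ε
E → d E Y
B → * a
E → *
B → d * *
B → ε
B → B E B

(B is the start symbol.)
Yes. B → a / B → B E B on { 'a' }; B → '*' a / B → B E B on { '*' }; B → d '*' '*' / B → B E B on { 'd' }

A FIRST/FIRST conflict occurs when two productions N → α and N → β for the same non-terminal have FIRST(α) ∩ FIRST(β) ≠ ∅ (with ε ∈ FIRST of a nullable right-hand side, so two nullable alternatives also conflict).

FIRST sets of the non-terminals at (or reachable through a nullable prefix from) the front of some alternative:
  FIRST(B) = { '*', 'a', 'd', ε }
  FIRST(E) = { '*', 'd' }

Productions for B:
  B → a: FIRST = { 'a' }
  B → * a: FIRST = { '*' }
  B → d * *: FIRST = { 'd' }
  B → ε: FIRST = { ε }
  B → B E B: FIRST = { '*', 'a', 'd' }
Productions for E:
  E → d E Y: FIRST = { 'd' }
  E → *: FIRST = { '*' }
Y has only one production, so no FIRST/FIRST conflict is possible there.

Conflict for B: B → a and B → B E B
  Overlap: { 'a' }
Conflict for B: B → * a and B → B E B
  Overlap: { '*' }
Conflict for B: B → d * * and B → B E B
  Overlap: { 'd' }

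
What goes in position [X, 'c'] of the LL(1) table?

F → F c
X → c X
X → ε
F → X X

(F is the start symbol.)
To find M[X, 'c'], we find productions for X where 'c' is in the predict set (PREDICT(N → α) = (FIRST(α) \ {ε}) ∪ (FOLLOW(N) if α ⇒* ε)).

Relevant sets:
  FOLLOW(X) = { $, 'c' }

X → c X: PREDICT = { 'c' }
  'c' is in predict set, so this production goes in M[X, 'c']
X → ε: PREDICT = { $, 'c' }
  'c' is in predict set, so this production goes in M[X, 'c']

M[X, 'c'] = X → c X, X → ε  (a multiply-defined cell — the grammar is not LL(1))

Answer: X → c X, X → ε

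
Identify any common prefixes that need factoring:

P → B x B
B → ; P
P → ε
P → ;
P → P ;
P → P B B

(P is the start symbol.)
Yes, P has productions with common prefix 'P'

Left-factoring is needed when two productions for the same non-terminal
share a common prefix on the right-hand side.

Productions for P:
  P → B x B
  P → ε
  P → ;
  P → P ;
  P → P B B

Found common prefix 'P' in productions for P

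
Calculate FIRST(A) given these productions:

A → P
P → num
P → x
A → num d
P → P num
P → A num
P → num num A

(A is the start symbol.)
{ 'num', 'x' }

FIRST sets of the other non-terminals involved (by the same procedure, iterated to a fixed point):
  FIRST(P) = { 'num', 'x' }

From A → P:
  - P is a non-terminal: add FIRST(P) \ {ε} = { 'num', 'x' }
    P is not nullable, so stop
From A → num d:
  - num is a terminal: add 'num' and stop

Collecting: FIRST(A) = { 'num', 'x' }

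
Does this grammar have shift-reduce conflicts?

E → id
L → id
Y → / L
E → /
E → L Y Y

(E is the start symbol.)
No shift-reduce conflicts

A shift-reduce conflict occurs when an LR(0) state has both:
  - a complete (reduce) item [A → α .] (dot at the end), and
  - a shift item [B → β . c γ] (dot before a terminal).

Augment with E' → E and build the canonical LR(0) collection (I0 = CLOSURE({[E' → . E]}), then GOTO on every symbol after a dot until no new states appear). It has 10 states:
  I0: { [E → . /], [E → . L Y Y], [E → . id], [E' → . E], [L → . id] }  — shift
  I1: { [E → / .] }  — reduce
  I2: { [E' → E .] }  — accept
  I3: { [E → L . Y Y], [Y → . / L] }  — shift
  I4: { [E → id .], [L → id .] }  — 2 reduces
  I5: { [L → . id], [Y → / . L] }  — shift
  I6: { [E → L Y . Y], [Y → . / L] }  — shift
  I7: { [E → L Y Y .] }  — reduce
  I8: { [Y → / L .] }  — reduce
  I9: { [L → id .] }  — reduce

No state contains both a complete item and a shift item.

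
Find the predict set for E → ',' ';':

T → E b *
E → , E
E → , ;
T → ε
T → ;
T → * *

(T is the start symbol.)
{ ',' }

PREDICT(E → ',' ';') = (FIRST(RHS) \ {ε}) ∪ (FOLLOW(E) if ε ∈ FIRST(RHS), i.e. RHS ⇒* ε)
FIRST(',' ';') = { ',' }
ε ∉ FIRST(',' ';'), so FOLLOW(E) is not added.
PREDICT(E → ',' ';') = { ',' }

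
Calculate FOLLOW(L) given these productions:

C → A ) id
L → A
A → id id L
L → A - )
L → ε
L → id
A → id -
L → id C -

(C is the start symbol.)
{ ')', '-' }

In A → id id L: L is at the end, add FOLLOW(A)

The FOLLOW sets referred to above (computed the same way, to a fixed point):
  FOLLOW(A) = { ')', '-' }

Taking the union: FOLLOW(L) = { ')', '-' }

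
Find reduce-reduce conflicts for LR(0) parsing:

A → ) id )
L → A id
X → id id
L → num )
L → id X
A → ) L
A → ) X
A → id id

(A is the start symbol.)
Augment with A' → A and build the canonical LR(0) collection (I0 = CLOSURE({[A' → . A]}), then GOTO on every symbol after a dot until no new states appear). It has 16 states:
  I0: { [A → . ) L], [A → . ) X], [A → . ) id )], [A → . id id], [A' → . A] }  — shift
  I1: { [A → ) . L], [A → ) . X], [A → ) . id )], [A → . ) L], [A → . ) X], [A → . ) id )], [A → . id id], [L → . A id], [L → . id X], [L → . num )], [X → . id id] }  — shift
  I2: { [A' → A .] }  — accept
  I3: { [A → id . id] }  — shift
  I4: { [A → id id .] }  — reduce
  I5: { [L → A . id] }  — shift
  I6: { [A → ) L .] }  — reduce
  I7: { [A → ) X .] }  — reduce
  I8: { [A → ) id . )], [A → id . id], [L → id . X], [X → . id id], [X → id . id] }  — shift
  I9: { [L → num . )] }  — shift
  I10: { [L → num ) .] }  — reduce
  I11: { [A → ) id ) .] }  — reduce
  I12: { [L → id X .] }  — reduce
  I13: { [A → id id .], [X → id . id], [X → id id .] }  — shift, 2 reduces
  I14: { [X → id id .] }  — reduce
  I15: { [L → A id .] }  — reduce

I13 contains complete items [A → id id .], [X → id id .] — reduce-reduce conflict.

Answer: Yes — I13: [A → id id .] vs [X → id id .]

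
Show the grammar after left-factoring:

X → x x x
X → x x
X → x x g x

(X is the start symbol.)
X → x x X'
X' → x
X' → ε
X' → g x

Left-factoring transforms A → αβ₁ | αβ₂ into A → αA' and A' → β₁ | β₂
(α is the longest common prefix among the alternatives). Repeat until
no nonterminal has two alternatives with a common prefix.

Round 1: X has alternatives sharing prefix 'x x'. Introduce X': X → x x X'
  Add: X' → x
  Add: X' → ε
  Add: X' → g x

No remaining common prefixes — done.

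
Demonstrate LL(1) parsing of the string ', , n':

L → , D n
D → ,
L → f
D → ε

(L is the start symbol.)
LL(1) parsing maintains a stack (initially the start symbol over $) and the input. At each step: if the stack top is a terminal, match it against the current input token; if it is a non-terminal N, replace it with the RHS of M[N, lookahead] (the unique production whose predict set contains the lookahead).

Stack is shown with the top on the left.

Stack    Input    Action
------------------------
L $      , , n $  output L → , D n
, D n $  , , n $  match ','
D n $    , n $    output D → ,
, n $    , n $    match ','
n $      n $      match 'n'
$        $        accept

The string is accepted.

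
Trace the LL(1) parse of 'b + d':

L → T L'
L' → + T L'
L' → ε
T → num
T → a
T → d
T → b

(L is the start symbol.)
LL(1) parsing maintains a stack (initially the start symbol over $) and the input. At each step: if the stack top is a terminal, match it against the current input token; if it is a non-terminal N, replace it with the RHS of M[N, lookahead] (the unique production whose predict set contains the lookahead).

Stack is shown with the top on the left.

Stack     Input    Action
-------------------------
L $       b + d $  output L → T L'
T L' $    b + d $  output T → b
b L' $    b + d $  match 'b'
L' $      + d $    output L' → + T L'
+ T L' $  + d $    match '+'
T L' $    d $      output T → d
d L' $    d $      match 'd'
L' $      $        output L' → ε
$         $        accept

The string is accepted.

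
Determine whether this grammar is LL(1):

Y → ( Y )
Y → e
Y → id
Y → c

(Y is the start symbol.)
Yes, the grammar is LL(1).

For Y:
  PREDICT(Y → '(' Y ')') = { '(' }
  PREDICT(Y → e) = { 'e' }
  PREDICT(Y → id) = { 'id' }
  PREDICT(Y → c) = { 'c' }

All predict sets are disjoint. The grammar IS LL(1).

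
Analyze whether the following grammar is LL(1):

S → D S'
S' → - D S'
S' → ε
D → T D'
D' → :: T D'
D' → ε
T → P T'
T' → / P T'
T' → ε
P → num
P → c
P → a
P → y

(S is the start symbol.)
Yes, the grammar is LL(1).

Relevant sets:
  FOLLOW(S') = { $ }
  FOLLOW(D') = { $, '-' }
  FOLLOW(T') = { $, '-', '::' }

For S':
  PREDICT(S' → '-' D S') = { '-' }
  PREDICT(S' → ε) = { $ }
For D':
  PREDICT(D' → :: T D') = { '::' }
  PREDICT(D' → ε) = { $, '-' }
For T':
  PREDICT(T' → '/' P T') = { '/' }
  PREDICT(T' → ε) = { $, '-', '::' }
For P:
  PREDICT(P → num) = { 'num' }
  PREDICT(P → c) = { 'c' }
  PREDICT(P → a) = { 'a' }
  PREDICT(P → y) = { 'y' }
S, D, T have a single production, so nothing to check there.

All predict sets are disjoint. The grammar IS LL(1).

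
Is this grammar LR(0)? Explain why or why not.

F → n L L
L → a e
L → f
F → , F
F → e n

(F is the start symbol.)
Augment with F' → F and build the canonical LR(0) collection (I0 = CLOSURE({[F' → . F]}), then GOTO on every symbol after a dot until no new states appear). It has 12 states:
  I0: { [F → . , F], [F → . e n], [F → . n L L], [F' → . F] }  — shift
  I1: { [F → , . F], [F → . , F], [F → . e n], [F → . n L L] }  — shift
  I2: { [F' → F .] }  — accept
  I3: { [F → e . n] }  — shift
  I4: { [F → n . L L], [L → . a e], [L → . f] }  — shift
  I5: { [F → n L . L], [L → . a e], [L → . f] }  — shift
  I6: { [L → a . e] }  — shift
  I7: { [L → f .] }  — reduce
  I8: { [L → a e .] }  — reduce
  I9: { [F → n L L .] }  — reduce
  I10: { [F → e n .] }  — reduce
  I11: { [F → , F .] }  — reduce

Every state is either a pure shift/goto state or contains exactly one complete item and nothing to shift — no conflicts. The grammar is LR(0).

Answer: Yes, the grammar is LR(0)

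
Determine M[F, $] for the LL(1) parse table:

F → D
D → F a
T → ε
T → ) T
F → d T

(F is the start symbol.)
Empty (error entry)

To find M[F, $], we find productions for F where $ is in the predict set (PREDICT(N → α) = (FIRST(α) \ {ε}) ∪ (FOLLOW(N) if α ⇒* ε)).

Relevant sets:
  FIRST(D) = { 'd' }

F → D: PREDICT = { 'd' }
F → d T: PREDICT = { 'd' }

M[F, $] is empty (no production applies)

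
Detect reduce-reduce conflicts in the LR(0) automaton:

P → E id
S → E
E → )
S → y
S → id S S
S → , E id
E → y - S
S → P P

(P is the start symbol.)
Augment with P' → P and build the canonical LR(0) collection (I0 = CLOSURE({[P' → . P]}), then GOTO on every symbol after a dot until no new states appear). It has 18 states:
  I0: { [E → . )], [E → . y - S], [P → . E id], [P' → . P] }  — shift
  I1: { [E → ) .] }  — reduce
  I2: { [P → E . id] }  — shift
  I3: { [P' → P .] }  — accept
  I4: { [E → y . - S] }  — shift
  I5: { [E → . )], [E → . y - S], [E → y - . S], [P → . E id], [S → . , E id], [S → . E], [S → . P P], [S → . id S S], [S → . y] }  — shift
  I6: { [E → . )], [E → . y - S], [S → , . E id] }  — shift
  I7: { [P → E . id], [S → E .] }  — shift, reduce
  I8: { [E → . )], [E → . y - S], [P → . E id], [S → P . P] }  — shift
  I9: { [E → y - S .] }  — reduce
  I10: { [E → . )], [E → . y - S], [P → . E id], [S → . , E id], [S → . E], [S → . P P], [S → . id S S], [S → . y], [S → id . S S] }  — shift
  I11: { [E → y . - S], [S → y .] }  — shift, reduce
  I12: { [E → . )], [E → . y - S], [P → . E id], [S → . , E id], [S → . E], [S → . P P], [S → . id S S], [S → . y], [S → id S . S] }  — shift
  I13: { [S → id S S .] }  — reduce
  I14: { [S → P P .] }  — reduce
  I15: { [P → E id .] }  — reduce
  I16: { [S → , E . id] }  — shift
  I17: { [S → , E id .] }  — reduce

No state contains more than one complete item.

Answer: No reduce-reduce conflicts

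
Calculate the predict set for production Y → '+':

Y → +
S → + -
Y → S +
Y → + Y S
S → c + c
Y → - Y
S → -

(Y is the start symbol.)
PREDICT(Y → '+') = (FIRST(RHS) \ {ε}) ∪ (FOLLOW(Y) if ε ∈ FIRST(RHS), i.e. RHS ⇒* ε)
FIRST('+') = { '+' }
ε ∉ FIRST('+'), so FOLLOW(Y) is not added.
PREDICT(Y → '+') = { '+' }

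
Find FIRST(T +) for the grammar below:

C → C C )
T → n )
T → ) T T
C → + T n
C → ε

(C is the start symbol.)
{ ')', 'n' }

FIRST sets of the non-terminals involved (from the grammar, by fixed-point iteration):
  FIRST(T) = { ')', 'n' }

To compute FIRST(T +), process the symbols left to right:
Symbol T is a non-terminal. Add FIRST(T) \ {ε} = { ')', 'n' }
T is not nullable (ε ∉ FIRST(T)), so stop here.
FIRST(T +) = { ')', 'n' }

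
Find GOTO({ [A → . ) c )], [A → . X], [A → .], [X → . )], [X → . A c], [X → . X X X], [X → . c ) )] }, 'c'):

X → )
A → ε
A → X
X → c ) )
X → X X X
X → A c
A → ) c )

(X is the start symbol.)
{ [X → c . ) )] }

GOTO(I, 'c') = CLOSURE({ [A → αX.β] : [A → α.Xβ] ∈ I, X = 'c' })

Items with dot before 'c', with the dot advanced:
  [X → . c ) )] → [X → c . ) )]
Closure adds nothing (no advanced item has the dot before a non-terminal).

GOTO = { [X → c . ) )] }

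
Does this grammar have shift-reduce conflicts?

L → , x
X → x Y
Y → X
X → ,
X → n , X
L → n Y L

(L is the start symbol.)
A shift-reduce conflict occurs when an LR(0) state has both:
  - a complete (reduce) item [A → α .] (dot at the end), and
  - a shift item [B → β . c γ] (dot before a terminal).

Augment with L' → L and build the canonical LR(0) collection (I0 = CLOSURE({[L' → . L]}), then GOTO on every symbol after a dot until no new states appear). It has 14 states:
  I0: { [L → . , x], [L → . n Y L], [L' → . L] }  — shift
  I1: { [L → , . x] }  — shift
  I2: { [L' → L .] }  — accept
  I3: { [L → n . Y L], [X → . ,], [X → . n , X], [X → . x Y], [Y → . X] }  — shift
  I4: { [X → , .] }  — reduce
  I5: { [Y → X .] }  — reduce
  I6: { [L → . , x], [L → . n Y L], [L → n Y . L] }  — shift
  I7: { [X → n . , X] }  — shift
  I8: { [X → . ,], [X → . n , X], [X → . x Y], [X → x . Y], [Y → . X] }  — shift
  I9: { [X → x Y .] }  — reduce
  I10: { [X → . ,], [X → . n , X], [X → . x Y], [X → n , . X] }  — shift
  I11: { [X → n , X .] }  — reduce
  I12: { [L → n Y L .] }  — reduce
  I13: { [L → , x .] }  — reduce

No state contains both a complete item and a shift item.

Answer: No shift-reduce conflicts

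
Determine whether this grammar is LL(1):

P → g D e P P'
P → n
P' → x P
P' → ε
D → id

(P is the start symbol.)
A grammar is LL(1) if for each non-terminal N with multiple productions, the predict sets of those productions are pairwise disjoint, where PREDICT(N → α) = (FIRST(α) \ {ε}) ∪ (FOLLOW(N) if α ⇒* ε).

Relevant sets:
  FOLLOW(P') = { $, 'x' }

For P:
  PREDICT(P → g D e P P') = { 'g' }
  PREDICT(P → n) = { 'n' }
For P':
  PREDICT(P' → x P) = { 'x' }
  PREDICT(P' → ε) = { $, 'x' }
D has a single production, so nothing to check there.

Conflict found: Predict set conflict for P': { 'x' }
The grammar is NOT LL(1).

Answer: No. Predict set conflict for P': { 'x' }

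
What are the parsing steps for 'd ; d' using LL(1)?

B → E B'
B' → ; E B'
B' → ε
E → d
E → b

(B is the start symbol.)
LL(1) parsing maintains a stack (initially the start symbol over $) and the input. At each step: if the stack top is a terminal, match it against the current input token; if it is a non-terminal N, replace it with the RHS of M[N, lookahead] (the unique production whose predict set contains the lookahead).

Stack is shown with the top on the left.

Stack     Input    Action
-------------------------
B $       d ; d $  output B → E B'
E B' $    d ; d $  output E → d
d B' $    d ; d $  match 'd'
B' $      ; d $    output B' → ; E B'
; E B' $  ; d $    match ';'
E B' $    d $      output E → d
d B' $    d $      match 'd'
B' $      $        output B' → ε
$         $        accept

The string is accepted.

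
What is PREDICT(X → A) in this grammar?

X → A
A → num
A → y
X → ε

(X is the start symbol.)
PREDICT(X → A) = (FIRST(RHS) \ {ε}) ∪ (FOLLOW(X) if ε ∈ FIRST(RHS), i.e. RHS ⇒* ε)
FIRST(A) = { 'num', 'y' }
FIRST(A) = { 'num', 'y' }
ε ∉ FIRST(A), so FOLLOW(X) is not added.
PREDICT(X → A) = { 'num', 'y' }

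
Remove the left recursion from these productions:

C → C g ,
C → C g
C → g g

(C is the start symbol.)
C → g g C'
C' → g , C'
C' → g C'
C' → ε

C is directly left-recursive. The standard transformation for
  A → A α₁ | ... | A α_m | β₁ | ... | β_n
is
  A  → β₁ A' | ... | β_n A'
  A' → α₁ A' | ... | α_m A' | ε

C → g g becomes C → g g C'
C → C g , becomes C' → g , C'
C → C g becomes C' → g C'
Add C' → ε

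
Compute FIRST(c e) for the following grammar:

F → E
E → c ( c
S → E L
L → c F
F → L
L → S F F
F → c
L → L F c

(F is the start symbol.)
To compute FIRST(c e), process the symbols left to right:
Symbol c is a terminal. Add 'c' and stop.
FIRST(c e) = { 'c' }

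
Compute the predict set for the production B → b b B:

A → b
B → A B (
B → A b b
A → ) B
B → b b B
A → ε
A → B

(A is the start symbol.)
PREDICT(B → b b B) = (FIRST(RHS) \ {ε}) ∪ (FOLLOW(B) if ε ∈ FIRST(RHS), i.e. RHS ⇒* ε)
FIRST(b b B) = { 'b' }
ε ∉ FIRST(b b B), so FOLLOW(B) is not added.
PREDICT(B → b b B) = { 'b' }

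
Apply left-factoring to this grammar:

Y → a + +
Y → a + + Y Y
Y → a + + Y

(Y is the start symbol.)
Y → a + + Y'
Y' → ε
Y' → Y Y''
Y'' → Y
Y'' → ε

Left-factoring transforms A → αβ₁ | αβ₂ into A → αA' and A' → β₁ | β₂
(α is the longest common prefix among the alternatives). Repeat until
no nonterminal has two alternatives with a common prefix.

Round 1: Y has alternatives sharing prefix 'a + +'. Introduce Y': Y → a + + Y'
  Add: Y' → ε
  Add: Y' → Y Y
  Add: Y' → Y

Round 2: Y' has alternatives sharing prefix 'Y'. Introduce Y'': Y' → Y Y''
  Add: Y'' → Y
  Add: Y'' → ε

No remaining common prefixes — done.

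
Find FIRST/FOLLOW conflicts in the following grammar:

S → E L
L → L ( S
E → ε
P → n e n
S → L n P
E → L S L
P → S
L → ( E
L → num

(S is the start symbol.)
Nullable non-terminals: E.
FIRST sets used below: FIRST(L) = { '(', 'num' }

E: nullable alternative(s) E → ε; FOLLOW(E) = { $, '(', 'n', 'num' }
  E → ε: FIRST \ {ε} = { } — this is the only nullable alternative, skip
  E → L S L: FIRST \ {ε} = { '(', 'num' } — overlaps FOLLOW(E) on { '(', 'num' }: CONFLICT

L, P, S have no nullable alternative, so no FIRST/FOLLOW check is needed there.

So the grammar has 1 FIRST/FOLLOW conflict (marked CONFLICT above).

Answer: Yes. E → L S L with FOLLOW(E) on { '(', 'num' }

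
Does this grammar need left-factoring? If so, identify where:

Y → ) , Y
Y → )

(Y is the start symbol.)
Yes, Y has productions with common prefix ')'

Left-factoring is needed when two productions for the same non-terminal
share a common prefix on the right-hand side.

Productions for Y:
  Y → ) , Y
  Y → )

Found common prefix ')' in productions for Y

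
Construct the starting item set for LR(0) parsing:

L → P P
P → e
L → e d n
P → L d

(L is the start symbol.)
First, augment the grammar with L' → L
I₀ = CLOSURE({ [L' → . L] }):
  [L' → . L] has the dot before L: add [L → . P P], [L → . e d n]
  [L → . P P] has the dot before P: add [P → . e], [P → . L d]
No further items can be added.

I₀ = { [L → . P P], [L → . e d n], [L' → . L], [P → . L d], [P → . e] }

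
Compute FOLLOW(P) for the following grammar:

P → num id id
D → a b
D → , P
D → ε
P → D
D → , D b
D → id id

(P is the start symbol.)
{ $, 'b' }

To compute FOLLOW(P), find every occurrence of P on a right-hand side N → α P β: add FIRST(β) \ {ε}, and if β is empty or nullable also add FOLLOW(N). Iterate to a fixed point.

P is the start symbol, so $ ∈ FOLLOW(P).
In D → , P: P is at the end, add FOLLOW(D)

The FOLLOW sets referred to above (computed the same way, to a fixed point):
  FOLLOW(D) = { $, 'b' }

Taking the union: FOLLOW(P) = { $, 'b' }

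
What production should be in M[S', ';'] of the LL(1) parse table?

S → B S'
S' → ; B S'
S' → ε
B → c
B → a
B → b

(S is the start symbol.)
S' → ; B S'

To find M[S', ';'], we find productions for S' where ';' is in the predict set (PREDICT(N → α) = (FIRST(α) \ {ε}) ∪ (FOLLOW(N) if α ⇒* ε)).

Relevant sets:
  FOLLOW(S') = { $ }

S' → ; B S': PREDICT = { ';' }
  ';' is in predict set, so this production goes in M[S', ';']
S' → ε: PREDICT = { $ }

M[S', ';'] = S' → ; B S'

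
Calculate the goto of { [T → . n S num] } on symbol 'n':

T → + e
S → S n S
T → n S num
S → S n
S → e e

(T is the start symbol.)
GOTO(I, 'n') = CLOSURE({ [A → αX.β] : [A → α.Xβ] ∈ I, X = 'n' })

Items with dot before 'n', with the dot advanced:
  [T → . n S num] → [T → n . S num]
Closure of the advanced items:
  [T → n . S num] has the dot before S: add [S → . S n S], [S → . S n], [S → . e e]

GOTO = { [S → . S n S], [S → . S n], [S → . e e], [T → n . S num] }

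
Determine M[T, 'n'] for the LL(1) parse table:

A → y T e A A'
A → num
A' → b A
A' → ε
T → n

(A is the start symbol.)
T → n

To find M[T, 'n'], we find productions for T where 'n' is in the predict set (PREDICT(N → α) = (FIRST(α) \ {ε}) ∪ (FOLLOW(N) if α ⇒* ε)).

T → n: PREDICT = { 'n' }
  'n' is in predict set, so this production goes in M[T, 'n']

M[T, 'n'] = T → n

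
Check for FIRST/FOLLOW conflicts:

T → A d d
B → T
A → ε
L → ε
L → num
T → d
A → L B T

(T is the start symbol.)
A FIRST/FOLLOW conflict occurs when a non-terminal N has a nullable alternative N → β (β ⇒* ε) and another alternative N → α with FIRST(α) ∩ FOLLOW(N) ≠ ∅: on such a lookahead the parser cannot decide between expanding α and letting N vanish via β.

Nullable non-terminals: A, L.
FIRST sets used below: FIRST(L) = { 'num', ε }, FIRST(B) = { 'd', 'num' }

A: nullable alternative(s) A → ε; FOLLOW(A) = { 'd' }
  A → ε: FIRST \ {ε} = { } — this is the only nullable alternative, skip
  A → L B T: FIRST \ {ε} = { 'd', 'num' } — overlaps FOLLOW(A) on { 'd' }: CONFLICT

L: nullable alternative(s) L → ε; FOLLOW(L) = { 'd', 'num' }
  L → ε: FIRST \ {ε} = { } — this is the only nullable alternative, skip
  L → num: FIRST \ {ε} = { 'num' } — overlaps FOLLOW(L) on { 'num' }: CONFLICT

B, T have no nullable alternative, so no FIRST/FOLLOW check is needed there.

So the grammar has 2 FIRST/FOLLOW conflicts (marked CONFLICT above).

Answer: Yes. A → L B T with FOLLOW(A) on { 'd' }; L → num with FOLLOW(L) on { 'num' }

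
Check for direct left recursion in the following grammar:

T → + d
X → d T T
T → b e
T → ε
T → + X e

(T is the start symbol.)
Direct left recursion occurs when N → N α for some non-terminal N (the right-hand side begins with the left-hand side itself).

T → + d: starts with '+'
X → d T T: starts with d
T → b e: starts with b
T → ε: starts with ε
T → + X e: starts with '+'

No direct left recursion found.

Answer: No direct left recursion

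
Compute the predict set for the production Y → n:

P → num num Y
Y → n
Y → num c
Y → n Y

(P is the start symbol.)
PREDICT(Y → n) = (FIRST(RHS) \ {ε}) ∪ (FOLLOW(Y) if ε ∈ FIRST(RHS), i.e. RHS ⇒* ε)
FIRST(n) = { 'n' }
ε ∉ FIRST(n), so FOLLOW(Y) is not added.
PREDICT(Y → n) = { 'n' }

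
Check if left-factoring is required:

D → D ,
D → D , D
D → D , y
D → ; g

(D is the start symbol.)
Yes, D has productions with common prefix 'D ,'

Left-factoring is needed when two productions for the same non-terminal
share a common prefix on the right-hand side.

Productions for D:
  D → D ,
  D → D , D
  D → D , y
  D → ; g

Found common prefix 'D ,' in productions for D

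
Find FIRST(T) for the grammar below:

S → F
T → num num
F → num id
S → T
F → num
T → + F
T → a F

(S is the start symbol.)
{ '+', 'a', 'num' }

To compute FIRST(T), examine every production with T on the left-hand side, reading each right-hand side left to right until a non-nullable symbol is reached.

From T → num num:
  - num is a terminal: add 'num' and stop
From T → + F:
  - '+' is a terminal: add '+' and stop
From T → a F:
  - a is a terminal: add 'a' and stop

Collecting: FIRST(T) = { '+', 'a', 'num' }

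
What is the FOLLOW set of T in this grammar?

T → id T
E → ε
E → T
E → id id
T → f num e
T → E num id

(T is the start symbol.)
{ $, 'num' }

T is the start symbol, so $ ∈ FOLLOW(T).
In T → id T: T is at the end; this adds FOLLOW(T) to itself — nothing new
In E → T: T is at the end, add FOLLOW(E)

The FOLLOW sets referred to above (computed the same way, to a fixed point):
  FOLLOW(E) = { 'num' }

Taking the union: FOLLOW(T) = { $, 'num' }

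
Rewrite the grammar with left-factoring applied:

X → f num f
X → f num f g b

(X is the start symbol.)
X → f num f X'
X' → ε
X' → g b

Left-factoring transforms A → αβ₁ | αβ₂ into A → αA' and A' → β₁ | β₂
(α is the longest common prefix among the alternatives). Repeat until
no nonterminal has two alternatives with a common prefix.

Round 1: X has alternatives sharing prefix 'f num f'. Introduce X': X → f num f X'
  Add: X' → ε
  Add: X' → g b

No remaining common prefixes — done.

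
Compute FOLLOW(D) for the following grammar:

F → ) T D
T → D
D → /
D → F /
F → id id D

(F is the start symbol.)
To compute FOLLOW(D), find every occurrence of D on a right-hand side N → α D β: add FIRST(β) \ {ε}, and if β is empty or nullable also add FOLLOW(N). Iterate to a fixed point.

In F → ) T D: D is at the end, add FOLLOW(F)
In T → D: D is at the end, add FOLLOW(T)
In F → id id D: D is at the end, add FOLLOW(F)

The FOLLOW sets referred to above (computed the same way, to a fixed point):
  FOLLOW(F) = { $, '/' }
  FOLLOW(T) = { ')', '/', 'id' }

Taking the union: FOLLOW(D) = { $, ')', '/', 'id' }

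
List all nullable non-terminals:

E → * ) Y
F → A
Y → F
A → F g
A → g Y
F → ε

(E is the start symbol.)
A non-terminal is nullable if it can derive ε (the empty string): either it has an ε-production, or it has a production whose right-hand side consists entirely of nullable non-terminals.

ε-productions: F → ε
So F is immediately nullable.
Y → F: every symbol on the right is nullable, so Y is nullable too.
No further non-terminal can be added: every production for the remaining non-terminals contains a terminal or a non-nullable non-terminal.
Nullable = { 'F', 'Y' }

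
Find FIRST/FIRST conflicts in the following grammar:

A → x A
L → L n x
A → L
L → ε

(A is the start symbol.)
No FIRST/FIRST conflicts.

A FIRST/FIRST conflict occurs when two productions N → α and N → β for the same non-terminal have FIRST(α) ∩ FIRST(β) ≠ ∅ (with ε ∈ FIRST of a nullable right-hand side, so two nullable alternatives also conflict).

FIRST sets of the non-terminals at (or reachable through a nullable prefix from) the front of some alternative:
  FIRST(L) = { 'n', ε }

Productions for A:
  A → x A: FIRST = { 'x' }
  A → L: FIRST = { 'n', ε }
Productions for L:
  L → L n x: FIRST = { 'n' }
  L → ε: FIRST = { ε }

All alternatives of each non-terminal have pairwise disjoint FIRST sets.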